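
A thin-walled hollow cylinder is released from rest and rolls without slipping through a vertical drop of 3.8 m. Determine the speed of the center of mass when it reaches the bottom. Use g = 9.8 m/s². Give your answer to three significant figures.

v ≈ 6.10 m/s

With I = MR², the ratio k = I/(MR²) is 1.
The rolling condition ω = v/R makes the rotational term ½I(v/R)² = ½kMv², so KE_total = ½(1+k)Mv² = Mv².
Energy conservation: Mgh = Mv², so v = √(2gh/(1+k)) = √(2 × 9.8 × 3.8 / 2) ≈ 6.10 m/s.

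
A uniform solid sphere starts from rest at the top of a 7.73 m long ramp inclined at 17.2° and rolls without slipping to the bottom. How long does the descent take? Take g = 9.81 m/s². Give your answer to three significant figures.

Here I = (2/5)MR², so the shape factor k = I/(MR²) = 0.4.
Newton's second law down the slope: Mg sinθ − f = Ma. The torque equation fR = Iα (with α = a/R) gives f = kMa.
Hence a = g sinθ/(1+k) = 9.81×sin17.2°/1.4 = 2.072 m/s².
With constant a from rest, t = √(2L/a) = √(2·7.73/2.072) ≈ 2.73 s.

t ≈ 2.73 s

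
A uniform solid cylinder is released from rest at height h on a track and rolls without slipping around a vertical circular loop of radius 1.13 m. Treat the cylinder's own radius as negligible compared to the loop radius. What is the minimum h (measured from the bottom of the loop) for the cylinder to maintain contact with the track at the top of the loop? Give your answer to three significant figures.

With I = (1/2)MR², the ratio k = I/(MR²) is 0.5.
At the top of the loop, the minimum-contact condition is Mg = Mv_top²/r, so v_top² = gr.
With ω = v/R, the kinetic energy at speed v is ½(1+k)Mv² = (3/4)Mv².
Energy conservation from release (height h) to the top (height 2r): Mgh = Mg(2r) + (3/4)M·gr.
Thus h_min = 2r + (1+k)r/2 = r(2 + 1.5/2) = 1.13 × 2.75 ≈ 3.11 m.

h_min ≈ 3.11 m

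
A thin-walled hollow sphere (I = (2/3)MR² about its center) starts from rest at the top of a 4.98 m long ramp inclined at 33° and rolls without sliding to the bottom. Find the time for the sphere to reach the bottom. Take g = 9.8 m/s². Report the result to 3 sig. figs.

t ≈ 1.76 s

With I = (2/3)MR², the ratio k = I/(MR²) is 2/3.
Along the incline Mg sinθ − f = Ma, and torque about the center fR = Iα = kMR²(a/R) gives f = kMa.
Hence a = g sinθ/(1+k) = 9.8×sin33°/1.667 = 3.202 m/s².
With constant a from rest, t = √(2L/a) = √(2·4.98/3.202) ≈ 1.76 s.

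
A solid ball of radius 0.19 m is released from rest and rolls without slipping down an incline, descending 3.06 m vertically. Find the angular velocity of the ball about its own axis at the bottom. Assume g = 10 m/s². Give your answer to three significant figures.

ω ≈ 34.8 rad/s

The moment of inertia is (2/5)MR², giving k ≡ I/(MR²) = 0.4.
Pure rolling means v = ωR; then KE = ½Mv² + ½I(v/R)² = ½(1+k)Mv² = (7/10)Mv².
Energy conservation Mgh = ½(1+k)Mv² gives v = √(2gh/(1+k)) = √(2 × 10 × 3.06 / 1.4) = 6.612 m/s.
Then ω = v/R = 6.612 / 0.19 ≈ 34.8 rad/s.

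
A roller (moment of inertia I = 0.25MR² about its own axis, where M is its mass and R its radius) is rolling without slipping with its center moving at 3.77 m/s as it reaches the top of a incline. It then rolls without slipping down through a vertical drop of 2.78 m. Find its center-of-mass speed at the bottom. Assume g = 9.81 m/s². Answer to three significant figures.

For this body I = 0.25MR², i.e. k = I/(MR²) = 0.25.
The rolling condition ω = v/R makes the rotational term ½I(v/R)² = ½kMv², so KE_total = ½(1+k)Mv² = (5/8)Mv².
Energy conservation: (5/8)Mv₀² + Mgh = (5/8)Mv², so v² = v₀² + 2gh/(1+k).
v = √(3.77² + 2×9.81×2.78/1.25) = √57.85 ≈ 7.61 m/s.

v ≈ 7.61 m/s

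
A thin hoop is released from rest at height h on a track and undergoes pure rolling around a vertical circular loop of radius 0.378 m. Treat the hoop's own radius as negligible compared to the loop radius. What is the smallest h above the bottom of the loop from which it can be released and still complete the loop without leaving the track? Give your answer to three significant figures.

h_min ≈ 1.13 m

With I = MR², the ratio k = I/(MR²) is 1.
At the top, contact is just lost when gravity alone supplies the centripetal force: Mg = Mv_top²/r, i.e. v_top² = gr.
With ω = v/R, the kinetic energy at speed v is ½(1+k)Mv² = Mv².
Energy conservation from release (height h) to the top (height 2r): Mgh = Mg(2r) + M·gr.
Thus h_min = 2r + (1+k)r/2 = r(2 + 2/2) = 0.378 × 3 ≈ 1.13 m.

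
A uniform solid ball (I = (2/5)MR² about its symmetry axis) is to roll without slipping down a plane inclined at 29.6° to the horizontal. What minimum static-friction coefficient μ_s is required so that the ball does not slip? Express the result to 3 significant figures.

The moment of inertia is (2/5)MR², giving k ≡ I/(MR²) = 0.4.
Translational: Mg sinθ − f = Ma. Rotational about the CM: fR = Iα = kMRa, so f = kMa.
These give a = g sinθ/(1+k) and the required friction f = kMg sinθ/(1+k).
The normal force is N = Mg cosθ, so μ_min = f/N = k tanθ/(1+k).
μ_min = 0.4 × tan29.6° / 1.4 ≈ 0.162.

μ_min ≈ 0.162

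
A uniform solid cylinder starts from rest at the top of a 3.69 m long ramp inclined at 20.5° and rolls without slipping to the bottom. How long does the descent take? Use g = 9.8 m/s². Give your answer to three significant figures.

t ≈ 1.80 s

For this body I = (1/2)MR², i.e. k = I/(MR²) = 0.5.
Translational: Mg sinθ − f = Ma. Rotational about the CM: fR = Iα = kMRa, so f = kMa.
Hence a = g sinθ/(1+k) = 9.8×sin20.5°/1.5 = 2.288 m/s².
With constant a from rest, t = √(2L/a) = √(2·3.69/2.288) ≈ 1.80 s.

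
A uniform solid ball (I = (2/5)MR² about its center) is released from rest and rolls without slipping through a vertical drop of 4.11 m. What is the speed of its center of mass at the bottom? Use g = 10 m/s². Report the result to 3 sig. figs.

v ≈ 7.66 m/s

Here I = (2/5)MR², so the shape factor k = I/(MR²) = 0.4.
Rolling without slipping gives ω = v/R, so the total kinetic energy is ½Mv² + ½Iω² = ½(1+k)Mv² = (7/10)Mv².
Energy conservation: Mgh = (7/10)Mv², so v = √(2gh/(1+k)) = √(2 × 10 × 4.11 / 1.4) ≈ 7.66 m/s.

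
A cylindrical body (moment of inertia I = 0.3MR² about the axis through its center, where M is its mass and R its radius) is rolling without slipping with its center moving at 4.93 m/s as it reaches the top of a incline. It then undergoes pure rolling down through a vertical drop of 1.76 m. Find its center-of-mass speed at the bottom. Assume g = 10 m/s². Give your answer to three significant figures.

For this body I = 0.3MR², i.e. k = I/(MR²) = 0.3.
Pure rolling means v = ωR; then KE = ½Mv² + ½I(v/R)² = ½(1+k)Mv² = (13/20)Mv².
Conserving energy between top and bottom: (13/20)Mv² = (13/20)Mv₀² + Mgh, hence v² = v₀² + 2gh/(1+k).
v = √(4.93² + 2×10×1.76/1.3) = √51.38 ≈ 7.17 m/s.

v ≈ 7.17 m/s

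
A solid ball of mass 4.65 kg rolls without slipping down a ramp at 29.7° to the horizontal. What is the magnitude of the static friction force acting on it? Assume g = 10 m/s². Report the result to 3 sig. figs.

With I = (2/5)MR², the ratio k = I/(MR²) is 0.4.
Along the incline Mg sinθ − f = Ma, and torque about the center fR = Iα = kMR²(a/R) gives f = kMa.
Combining, a = g sinθ/(1+k) and f = kMa = kMg sinθ/(1+k).
f = 0.4 × 4.65 × 10 × sin29.7° / 1.4 ≈ 6.58 N.

f ≈ 6.58 N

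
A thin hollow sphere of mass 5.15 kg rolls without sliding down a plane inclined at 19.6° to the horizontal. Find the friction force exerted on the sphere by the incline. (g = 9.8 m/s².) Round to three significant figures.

With I = (2/3)MR², the ratio k = I/(MR²) is 2/3.
Translational: Mg sinθ − f = Ma. Rotational about the CM: fR = Iα = kMRa, so f = kMa.
Combining, a = g sinθ/(1+k) and f = kMa = kMg sinθ/(1+k).
f = (2/3) × 5.15 × 9.8 × sin19.6° / 1.667 ≈ 6.77 N.

f ≈ 6.77 N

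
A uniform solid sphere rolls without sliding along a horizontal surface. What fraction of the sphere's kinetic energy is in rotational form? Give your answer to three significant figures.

For this body I = (2/5)MR², i.e. k = I/(MR²) = 0.4.
Since ω = v/R, the translational part is ½Mv² and the rotational part is ½I(v/R)² = ½kMv²; the total is ½(1+k)Mv².
The rotational fraction is therefore k/(1+k) = 0.4/1.4 ≈ 0.286.

fraction ≈ 0.286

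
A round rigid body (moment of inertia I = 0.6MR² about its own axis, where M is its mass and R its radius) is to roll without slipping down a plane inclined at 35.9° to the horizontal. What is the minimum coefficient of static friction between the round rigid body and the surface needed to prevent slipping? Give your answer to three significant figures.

With I = 0.6MR², the ratio k = I/(MR²) is 0.6.
Along the incline Mg sinθ − f = Ma, and torque about the center fR = Iα = kMR²(a/R) gives f = kMa.
These give a = g sinθ/(1+k) and the required friction f = kMg sinθ/(1+k).
With N = Mg cosθ, the no-slip condition f ≤ μN gives μ_min = f/N = k tanθ/(1+k).
μ_min = 0.6 × tan35.9° / 1.6 ≈ 0.271.

μ_min ≈ 0.271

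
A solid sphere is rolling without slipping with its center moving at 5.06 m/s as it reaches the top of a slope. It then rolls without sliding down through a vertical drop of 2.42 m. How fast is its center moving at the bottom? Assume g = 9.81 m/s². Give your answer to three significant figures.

With I = (2/5)MR², the ratio k = I/(MR²) is 0.4.
The rolling condition ω = v/R makes the rotational term ½I(v/R)² = ½kMv², so KE_total = ½(1+k)Mv² = (7/10)Mv².
Conserving energy between top and bottom: (7/10)Mv² = (7/10)Mv₀² + Mgh, hence v² = v₀² + 2gh/(1+k).
v = √(5.06² + 2×9.81×2.42/1.4) = √59.52 ≈ 7.71 m/s.

v ≈ 7.71 m/s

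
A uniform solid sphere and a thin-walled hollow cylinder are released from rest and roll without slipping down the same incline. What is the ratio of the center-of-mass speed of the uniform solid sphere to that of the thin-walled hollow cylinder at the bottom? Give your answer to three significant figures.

Each satisfies Mgh = ½(1+k)Mv² with k = I/(MR²), so v ∝ 1/√(1+k).
For the uniform solid sphere k = 0.4; for the thin-walled hollow cylinder k = 1.
v₁/v₂ = √((1+k₂)/(1+k₁)) = √(2/1.4) ≈ 1.20.

v_ratio ≈ 1.20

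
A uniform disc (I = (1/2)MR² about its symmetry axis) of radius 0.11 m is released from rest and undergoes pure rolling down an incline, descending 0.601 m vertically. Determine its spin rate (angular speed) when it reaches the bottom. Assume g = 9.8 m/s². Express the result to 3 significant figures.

For this body I = (1/2)MR², i.e. k = I/(MR²) = 0.5.
Rolling without slipping gives ω = v/R, so the total kinetic energy is ½Mv² + ½Iω² = ½(1+k)Mv² = (3/4)Mv².
Energy conservation Mgh = ½(1+k)Mv² gives v = √(2gh/(1+k)) = √(2 × 9.8 × 0.601 / 1.5) = 2.802 m/s.
The angular speed follows from ω = v/R = 2.802/0.11 ≈ 25.5 rad/s.

ω ≈ 25.5 rad/s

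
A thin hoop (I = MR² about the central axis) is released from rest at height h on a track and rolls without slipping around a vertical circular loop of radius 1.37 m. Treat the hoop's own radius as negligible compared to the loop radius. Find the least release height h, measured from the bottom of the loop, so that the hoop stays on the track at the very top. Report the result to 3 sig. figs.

The moment of inertia is MR², giving k ≡ I/(MR²) = 1.
At the top, contact is just lost when gravity alone supplies the centripetal force: Mg = Mv_top²/r, i.e. v_top² = gr.
With ω = v/R, the kinetic energy at speed v is ½(1+k)Mv² = Mv².
Energy conservation from release (height h) to the top (height 2r): Mgh = Mg(2r) + M·gr.
Thus h_min = 2r + (1+k)r/2 = r(2 + 2/2) = 1.37 × 3 ≈ 4.11 m.

h_min ≈ 4.11 m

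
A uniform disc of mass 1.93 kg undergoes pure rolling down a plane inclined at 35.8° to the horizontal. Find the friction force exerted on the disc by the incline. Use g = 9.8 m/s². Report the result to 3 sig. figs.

For this body I = (1/2)MR², i.e. k = I/(MR²) = 0.5.
Along the incline Mg sinθ − f = Ma, and torque about the center fR = Iα = kMR²(a/R) gives f = kMa.
Combining, a = g sinθ/(1+k) and f = kMa = kMg sinθ/(1+k).
f = 0.5 × 1.93 × 9.8 × sin35.8° / 1.5 ≈ 3.69 N.

f ≈ 3.69 N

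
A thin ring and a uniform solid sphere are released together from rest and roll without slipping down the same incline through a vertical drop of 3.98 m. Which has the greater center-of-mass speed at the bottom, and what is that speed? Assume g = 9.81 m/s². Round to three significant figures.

For rolling without slipping, Mgh = ½(1+k)Mv² where k = I/(MR²), so v = √(2gh/(1+k)).
Thin ring: k = 1, giving v = √(2×9.81×3.98/2) = 6.249 m/s.
Uniform solid sphere: k = 0.4, giving v = √(2×9.81×3.98/1.4) = 7.468 m/s.
The smaller k wins: the uniform solid sphere, at ≈ 7.47 m/s.

the uniform solid sphere, at v ≈ 7.47 m/s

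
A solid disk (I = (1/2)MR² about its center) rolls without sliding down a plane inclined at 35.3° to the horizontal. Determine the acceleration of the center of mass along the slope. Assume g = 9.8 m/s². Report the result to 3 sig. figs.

With I = (1/2)MR², the ratio k = I/(MR²) is 0.5.
Along the incline Mg sinθ − f = Ma, and torque about the center fR = Iα = kMR²(a/R) gives f = kMa.
Eliminating f: Mg sinθ = (1+k)Ma, so a = g sinθ/(1+k) = 9.8 × sin35.3° / 1.5 ≈ 3.78 m/s².

a ≈ 3.78 m/s²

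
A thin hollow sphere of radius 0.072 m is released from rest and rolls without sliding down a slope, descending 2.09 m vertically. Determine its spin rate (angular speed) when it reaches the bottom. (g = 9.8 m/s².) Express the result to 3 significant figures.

ω ≈ 68.9 rad/s

For this body I = (2/3)MR², i.e. k = I/(MR²) = 2/3.
Since it rolls without slipping, ω = v/R and KE = ½Mv² + ½Iω² = ½(1+k)Mv² = (5/6)Mv².
Energy conservation Mgh = ½(1+k)Mv² gives v = √(2gh/(1+k)) = √(2 × 9.8 × 2.09 / 1.667) = 4.958 m/s.
Then ω = v/R = 4.958 / 0.072 ≈ 68.9 rad/s.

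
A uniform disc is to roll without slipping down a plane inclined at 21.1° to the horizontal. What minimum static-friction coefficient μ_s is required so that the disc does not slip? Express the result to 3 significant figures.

μ_min ≈ 0.129

For this body I = (1/2)MR², i.e. k = I/(MR²) = 0.5.
Along the incline Mg sinθ − f = Ma, and torque about the center fR = Iα = kMR²(a/R) gives f = kMa.
These give a = g sinθ/(1+k) and the required friction f = kMg sinθ/(1+k).
With N = Mg cosθ, the no-slip condition f ≤ μN gives μ_min = f/N = k tanθ/(1+k).
μ_min = 0.5 × tan21.1° / 1.5 ≈ 0.129.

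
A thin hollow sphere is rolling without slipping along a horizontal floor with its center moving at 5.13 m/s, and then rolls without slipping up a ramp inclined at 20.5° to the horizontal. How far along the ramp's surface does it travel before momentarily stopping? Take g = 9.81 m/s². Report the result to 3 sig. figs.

d ≈ 6.38 m

With I = (2/3)MR², the ratio k = I/(MR²) is 2/3.
Since it rolls without slipping, ω = v/R and KE = ½Mv² + ½Iω² = ½(1+k)Mv² = (5/6)Mv².
Setting this equal to Mgh gives the vertical rise h = (1+k)v₀²/(2g) = 1.667×5.13²/(2×9.81) = 2.236 m.
Along the incline, d = h/sinθ = 2.236/sin20.5° ≈ 6.38 m.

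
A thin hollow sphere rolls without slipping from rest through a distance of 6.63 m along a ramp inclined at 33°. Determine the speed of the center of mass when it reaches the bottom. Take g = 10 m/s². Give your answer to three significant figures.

v ≈ 6.58 m/s

Here I = (2/3)MR², so the shape factor k = I/(MR²) = 2/3.
Rolling without slipping gives ω = v/R, so the total kinetic energy is ½Mv² + ½Iω² = ½(1+k)Mv² = (5/6)Mv².
The vertical drop is h = L sinθ = 6.63 × sin33° = 3.611 m.
Energy conservation: Mgh = (5/6)Mv², so v = √(2gh/(1+k)) = √(2 × 10 × 3.611 / 1.667) ≈ 6.58 m/s.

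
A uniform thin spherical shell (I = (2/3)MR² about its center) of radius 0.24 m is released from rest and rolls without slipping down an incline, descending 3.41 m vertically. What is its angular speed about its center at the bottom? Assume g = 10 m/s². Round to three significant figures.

With I = (2/3)MR², the ratio k = I/(MR²) is 2/3.
Pure rolling means v = ωR; then KE = ½Mv² + ½I(v/R)² = ½(1+k)Mv² = (5/6)Mv².
Energy conservation Mgh = ½(1+k)Mv² gives v = √(2gh/(1+k)) = √(2 × 10 × 3.41 / 1.667) = 6.397 m/s.
Then ω = v/R = 6.397 / 0.24 ≈ 26.7 rad/s.

ω ≈ 26.7 rad/s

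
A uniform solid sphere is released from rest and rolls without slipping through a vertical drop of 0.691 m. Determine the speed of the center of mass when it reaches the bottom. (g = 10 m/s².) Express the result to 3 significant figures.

v ≈ 3.14 m/s

With I = (2/5)MR², the ratio k = I/(MR²) is 0.4.
Since it rolls without slipping, ω = v/R and KE = ½Mv² + ½Iω² = ½(1+k)Mv² = (7/10)Mv².
Setting Mgh = (7/10)Mv² gives v = √(2gh/(1+k)) = √(2·10·0.691/1.4) ≈ 3.14 m/s.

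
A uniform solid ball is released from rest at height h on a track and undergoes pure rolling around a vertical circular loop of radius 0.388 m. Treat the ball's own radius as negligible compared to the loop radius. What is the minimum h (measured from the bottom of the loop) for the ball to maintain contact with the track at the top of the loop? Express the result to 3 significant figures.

h_min ≈ 1.05 m

For this body I = (2/5)MR², i.e. k = I/(MR²) = 0.4.
At the top, contact is just lost when gravity alone supplies the centripetal force: Mg = Mv_top²/r, i.e. v_top² = gr.
With ω = v/R, the kinetic energy at speed v is ½(1+k)Mv² = (7/10)Mv².
Energy conservation from release (height h) to the top (height 2r): Mgh = Mg(2r) + (7/10)M·gr.
Thus h_min = 2r + (1+k)r/2 = r(2 + 1.4/2) = 0.388 × 2.7 ≈ 1.05 m.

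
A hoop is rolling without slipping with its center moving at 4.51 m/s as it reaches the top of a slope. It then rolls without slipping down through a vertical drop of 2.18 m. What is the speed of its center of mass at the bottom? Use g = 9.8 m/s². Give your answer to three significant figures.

v ≈ 6.46 m/s

Here I = MR², so the shape factor k = I/(MR²) = 1.
Rolling without slipping gives ω = v/R, so the total kinetic energy is ½Mv² + ½Iω² = ½(1+k)Mv² = Mv².
Conserving energy between top and bottom: Mv² = Mv₀² + Mgh, hence v² = v₀² + 2gh/(1+k).
v = √(4.51² + 2×9.8×2.18/2) = √41.7 ≈ 6.46 m/s.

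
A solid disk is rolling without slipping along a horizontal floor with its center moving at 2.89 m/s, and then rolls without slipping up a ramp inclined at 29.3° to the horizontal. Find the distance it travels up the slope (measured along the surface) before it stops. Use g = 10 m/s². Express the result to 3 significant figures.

d ≈ 1.28 m

Here I = (1/2)MR², so the shape factor k = I/(MR²) = 0.5.
The rolling condition ω = v/R makes the rotational term ½I(v/R)² = ½kMv², so KE_total = ½(1+k)Mv² = (3/4)Mv².
Setting this equal to Mgh gives the vertical rise h = (1+k)v₀²/(2g) = 1.5×2.89²/(2×10) = 0.6264 m.
Along the incline, d = h/sinθ = 0.6264/sin29.3° ≈ 1.28 m.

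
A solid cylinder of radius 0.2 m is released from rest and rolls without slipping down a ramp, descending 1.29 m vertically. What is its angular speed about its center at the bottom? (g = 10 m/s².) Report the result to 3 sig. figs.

For this body I = (1/2)MR², i.e. k = I/(MR²) = 0.5.
The rolling condition ω = v/R makes the rotational term ½I(v/R)² = ½kMv², so KE_total = ½(1+k)Mv² = (3/4)Mv².
Energy conservation Mgh = ½(1+k)Mv² gives v = √(2gh/(1+k)) = √(2 × 10 × 1.29 / 1.5) = 4.147 m/s.
The angular speed follows from ω = v/R = 4.147/0.2 ≈ 20.7 rad/s.

ω ≈ 20.7 rad/s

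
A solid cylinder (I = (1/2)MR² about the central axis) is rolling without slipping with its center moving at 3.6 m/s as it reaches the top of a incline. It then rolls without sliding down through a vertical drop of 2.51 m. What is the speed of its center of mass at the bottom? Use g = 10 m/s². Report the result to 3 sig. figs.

v ≈ 6.81 m/s

With I = (1/2)MR², the ratio k = I/(MR²) is 0.5.
Since it rolls without slipping, ω = v/R and KE = ½Mv² + ½Iω² = ½(1+k)Mv² = (3/4)Mv².
Conserving energy between top and bottom: (3/4)Mv² = (3/4)Mv₀² + Mgh, hence v² = v₀² + 2gh/(1+k).
v = √(3.6² + 2×10×2.51/1.5) = √46.43 ≈ 6.81 m/s.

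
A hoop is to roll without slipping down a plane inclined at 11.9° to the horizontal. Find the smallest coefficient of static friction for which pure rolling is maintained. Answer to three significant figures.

μ_min ≈ 0.105

With I = MR², the ratio k = I/(MR²) is 1.
Along the incline Mg sinθ − f = Ma, and torque about the center fR = Iα = kMR²(a/R) gives f = kMa.
These give a = g sinθ/(1+k) and the required friction f = kMg sinθ/(1+k).
With N = Mg cosθ, the no-slip condition f ≤ μN gives μ_min = f/N = k tanθ/(1+k).
μ_min = 1 × tan11.9° / 2 ≈ 0.105.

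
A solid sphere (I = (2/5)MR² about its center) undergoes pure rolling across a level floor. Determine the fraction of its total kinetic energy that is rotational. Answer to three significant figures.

fraction ≈ 0.286

The moment of inertia is (2/5)MR², giving k ≡ I/(MR²) = 0.4.
With ω = v/R, KE_trans = ½Mv² and KE_rot = ½Iω² = ½kMv², so KE_total = ½(1+k)Mv².
The rotational fraction is therefore k/(1+k) = 0.4/1.4 ≈ 0.286.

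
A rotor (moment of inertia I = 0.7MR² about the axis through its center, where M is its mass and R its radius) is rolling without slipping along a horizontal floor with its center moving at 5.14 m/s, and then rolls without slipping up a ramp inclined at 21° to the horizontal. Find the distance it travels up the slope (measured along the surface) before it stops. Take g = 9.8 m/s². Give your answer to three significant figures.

d ≈ 6.39 m

With I = 0.7MR², the ratio k = I/(MR²) is 0.7.
Pure rolling means v = ωR; then KE = ½Mv² + ½I(v/R)² = ½(1+k)Mv² = (17/20)Mv².
Setting this equal to Mgh gives the vertical rise h = (1+k)v₀²/(2g) = 1.7×5.14²/(2×9.8) = 2.291 m.
The distance along the slope is d = h/sinθ = 2.291/sin21° ≈ 6.39 m.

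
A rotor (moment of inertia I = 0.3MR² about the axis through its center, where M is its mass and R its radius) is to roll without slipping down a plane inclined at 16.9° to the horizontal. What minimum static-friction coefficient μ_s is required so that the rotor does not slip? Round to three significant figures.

With I = 0.3MR², the ratio k = I/(MR²) is 0.3.
Newton's second law down the slope: Mg sinθ − f = Ma. The torque equation fR = Iα (with α = a/R) gives f = kMa.
These give a = g sinθ/(1+k) and the required friction f = kMg sinθ/(1+k).
The normal force is N = Mg cosθ, so μ_min = f/N = k tanθ/(1+k).
μ_min = 0.3 × tan16.9° / 1.3 ≈ 0.0701.

μ_min ≈ 0.0701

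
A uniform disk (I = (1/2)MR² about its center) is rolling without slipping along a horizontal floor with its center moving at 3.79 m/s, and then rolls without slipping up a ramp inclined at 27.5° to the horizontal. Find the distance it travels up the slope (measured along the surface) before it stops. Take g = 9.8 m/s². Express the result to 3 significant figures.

Here I = (1/2)MR², so the shape factor k = I/(MR²) = 0.5.
Since it rolls without slipping, ω = v/R and KE = ½Mv² + ½Iω² = ½(1+k)Mv² = (3/4)Mv².
Setting this equal to Mgh gives the vertical rise h = (1+k)v₀²/(2g) = 1.5×3.79²/(2×9.8) = 1.099 m.
Along the incline, d = h/sinθ = 1.099/sin27.5° ≈ 2.38 m.

d ≈ 2.38 m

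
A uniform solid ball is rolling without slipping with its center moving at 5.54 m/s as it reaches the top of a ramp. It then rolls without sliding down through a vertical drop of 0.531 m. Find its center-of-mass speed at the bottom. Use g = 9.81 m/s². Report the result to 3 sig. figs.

v ≈ 6.18 m/s

Here I = (2/5)MR², so the shape factor k = I/(MR²) = 0.4.
Rolling without slipping gives ω = v/R, so the total kinetic energy is ½Mv² + ½Iω² = ½(1+k)Mv² = (7/10)Mv².
Conserving energy between top and bottom: (7/10)Mv² = (7/10)Mv₀² + Mgh, hence v² = v₀² + 2gh/(1+k).
v = √(5.54² + 2×9.81×0.531/1.4) = √38.13 ≈ 6.18 m/s.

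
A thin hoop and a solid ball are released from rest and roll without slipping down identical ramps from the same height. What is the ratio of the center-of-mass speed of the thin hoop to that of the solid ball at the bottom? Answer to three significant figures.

v_ratio ≈ 0.837

Each satisfies Mgh = ½(1+k)Mv² with k = I/(MR²), so v ∝ 1/√(1+k).
For the thin hoop k = 1; for the solid ball k = 0.4.
v₁/v₂ = √((1+k₂)/(1+k₁)) = √(1.4/2) ≈ 0.837.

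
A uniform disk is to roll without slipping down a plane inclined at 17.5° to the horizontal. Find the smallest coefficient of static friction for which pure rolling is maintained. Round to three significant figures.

μ_min ≈ 0.105

With I = (1/2)MR², the ratio k = I/(MR²) is 0.5.
Translational: Mg sinθ − f = Ma. Rotational about the CM: fR = Iα = kMRa, so f = kMa.
These give a = g sinθ/(1+k) and the required friction f = kMg sinθ/(1+k).
With N = Mg cosθ, the no-slip condition f ≤ μN gives μ_min = f/N = k tanθ/(1+k).
μ_min = 0.5 × tan17.5° / 1.5 ≈ 0.105.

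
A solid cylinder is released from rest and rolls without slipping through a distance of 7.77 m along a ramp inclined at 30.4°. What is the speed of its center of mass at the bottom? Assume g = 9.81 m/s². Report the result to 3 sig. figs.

v ≈ 7.17 m/s

For this body I = (1/2)MR², i.e. k = I/(MR²) = 0.5.
Rolling without slipping gives ω = v/R, so the total kinetic energy is ½Mv² + ½Iω² = ½(1+k)Mv² = (3/4)Mv².
The vertical drop is h = L sinθ = 7.77 × sin30.4° = 3.932 m.
Setting Mgh = (3/4)Mv² gives v = √(2gh/(1+k)) = √(2·9.81·3.932/1.5) ≈ 7.17 m/s.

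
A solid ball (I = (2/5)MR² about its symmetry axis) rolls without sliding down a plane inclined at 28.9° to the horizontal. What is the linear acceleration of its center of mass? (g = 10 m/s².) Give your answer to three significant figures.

The moment of inertia is (2/5)MR², giving k ≡ I/(MR²) = 0.4.
Along the incline Mg sinθ − f = Ma, and torque about the center fR = Iα = kMR²(a/R) gives f = kMa.
Eliminating f: Mg sinθ = (1+k)Ma, so a = g sinθ/(1+k) = 10 × sin28.9° / 1.4 ≈ 3.45 m/s².

a ≈ 3.45 m/s²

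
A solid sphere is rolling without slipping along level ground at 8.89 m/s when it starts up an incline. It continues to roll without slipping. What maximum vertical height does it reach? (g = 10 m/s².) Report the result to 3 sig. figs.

h ≈ 5.53 m

For this body I = (2/5)MR², i.e. k = I/(MR²) = 0.4.
Since it rolls without slipping, ω = v/R and KE = ½Mv² + ½Iω² = ½(1+k)Mv² = (7/10)Mv².
At the top the kinetic energy is zero, so (7/10)Mv₀² = Mgh.
Thus h = (1+k)v₀²/(2g) = 1.4 × 8.89² / (2 × 10) ≈ 5.53 m.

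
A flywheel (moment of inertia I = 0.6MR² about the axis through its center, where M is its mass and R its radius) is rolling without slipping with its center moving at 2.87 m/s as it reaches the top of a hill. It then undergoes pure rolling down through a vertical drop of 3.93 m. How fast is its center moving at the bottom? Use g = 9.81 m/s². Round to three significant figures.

For this body I = 0.6MR², i.e. k = I/(MR²) = 0.6.
Rolling without slipping gives ω = v/R, so the total kinetic energy is ½Mv² + ½Iω² = ½(1+k)Mv² = (4/5)Mv².
Conserving energy between top and bottom: (4/5)Mv² = (4/5)Mv₀² + Mgh, hence v² = v₀² + 2gh/(1+k).
v = √(2.87² + 2×9.81×3.93/1.6) = √56.43 ≈ 7.51 m/s.

v ≈ 7.51 m/s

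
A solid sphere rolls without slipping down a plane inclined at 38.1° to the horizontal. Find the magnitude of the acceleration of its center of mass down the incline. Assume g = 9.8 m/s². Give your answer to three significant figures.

With I = (2/5)MR², the ratio k = I/(MR²) is 0.4.
Newton's second law down the slope: Mg sinθ − f = Ma. The torque equation fR = Iα (with α = a/R) gives f = kMa.
Eliminating f: Mg sinθ = (1+k)Ma, so a = g sinθ/(1+k) = 9.8 × sin38.1° / 1.4 ≈ 4.32 m/s².

a ≈ 4.32 m/s²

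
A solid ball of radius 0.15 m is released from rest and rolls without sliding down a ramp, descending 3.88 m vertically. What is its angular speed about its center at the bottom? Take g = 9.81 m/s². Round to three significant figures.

For this body I = (2/5)MR², i.e. k = I/(MR²) = 0.4.
Since it rolls without slipping, ω = v/R and KE = ½Mv² + ½Iω² = ½(1+k)Mv² = (7/10)Mv².
Energy conservation Mgh = ½(1+k)Mv² gives v = √(2gh/(1+k)) = √(2 × 9.81 × 3.88 / 1.4) = 7.374 m/s.
The angular speed follows from ω = v/R = 7.374/0.15 ≈ 49.2 rad/s.

ω ≈ 49.2 rad/s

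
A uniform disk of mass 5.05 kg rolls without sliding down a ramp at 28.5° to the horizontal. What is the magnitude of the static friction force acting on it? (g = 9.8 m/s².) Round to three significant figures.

Here I = (1/2)MR², so the shape factor k = I/(MR²) = 0.5.
Newton's second law down the slope: Mg sinθ − f = Ma. The torque equation fR = Iα (with α = a/R) gives f = kMa.
Combining, a = g sinθ/(1+k) and f = kMa = kMg sinθ/(1+k).
f = 0.5 × 5.05 × 9.8 × sin28.5° / 1.5 ≈ 7.87 N.

f ≈ 7.87 N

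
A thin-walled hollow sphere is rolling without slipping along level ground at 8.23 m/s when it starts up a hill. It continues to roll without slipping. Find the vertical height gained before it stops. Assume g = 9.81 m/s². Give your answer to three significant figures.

h ≈ 5.75 m

With I = (2/3)MR², the ratio k = I/(MR²) is 2/3.
Rolling without slipping gives ω = v/R, so the total kinetic energy is ½Mv² + ½Iω² = ½(1+k)Mv² = (5/6)Mv².
All of this converts to potential energy at the highest point: (5/6)Mv₀² = Mgh.
Thus h = (1+k)v₀²/(2g) = 1.667 × 8.23² / (2 × 9.81) ≈ 5.75 m.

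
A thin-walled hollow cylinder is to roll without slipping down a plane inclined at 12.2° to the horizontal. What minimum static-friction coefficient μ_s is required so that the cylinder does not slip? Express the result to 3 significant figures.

μ_min ≈ 0.108

Here I = MR², so the shape factor k = I/(MR²) = 1.
Along the incline Mg sinθ − f = Ma, and torque about the center fR = Iα = kMR²(a/R) gives f = kMa.
These give a = g sinθ/(1+k) and the required friction f = kMg sinθ/(1+k).
The normal force is N = Mg cosθ, so μ_min = f/N = k tanθ/(1+k).
μ_min = 1 × tan12.2° / 2 ≈ 0.108.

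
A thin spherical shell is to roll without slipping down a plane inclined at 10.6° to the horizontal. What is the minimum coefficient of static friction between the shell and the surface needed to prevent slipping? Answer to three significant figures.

The moment of inertia is (2/3)MR², giving k ≡ I/(MR²) = 2/3.
Newton's second law down the slope: Mg sinθ − f = Ma. The torque equation fR = Iα (with α = a/R) gives f = kMa.
These give a = g sinθ/(1+k) and the required friction f = kMg sinθ/(1+k).
The normal force is N = Mg cosθ, so μ_min = f/N = k tanθ/(1+k).
μ_min = (2/3) × tan10.6° / 1.667 ≈ 0.0749.

μ_min ≈ 0.0749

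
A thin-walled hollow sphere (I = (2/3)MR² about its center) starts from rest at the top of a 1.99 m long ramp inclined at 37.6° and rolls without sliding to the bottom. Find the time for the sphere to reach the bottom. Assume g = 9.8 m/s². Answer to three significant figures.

t ≈ 1.05 s

Here I = (2/3)MR², so the shape factor k = I/(MR²) = 2/3.
Translational: Mg sinθ − f = Ma. Rotational about the CM: fR = Iα = kMRa, so f = kMa.
Hence a = g sinθ/(1+k) = 9.8×sin37.6°/1.667 = 3.588 m/s².
Starting from rest, L = ½at², so t = √(2L/a) = √(2×1.99/3.588) ≈ 1.05 s.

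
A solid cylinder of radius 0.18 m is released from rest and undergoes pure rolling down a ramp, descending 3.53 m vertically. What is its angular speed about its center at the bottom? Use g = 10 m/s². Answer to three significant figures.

With I = (1/2)MR², the ratio k = I/(MR²) is 0.5.
Since it rolls without slipping, ω = v/R and KE = ½Mv² + ½Iω² = ½(1+k)Mv² = (3/4)Mv².
Energy conservation Mgh = ½(1+k)Mv² gives v = √(2gh/(1+k)) = √(2 × 10 × 3.53 / 1.5) = 6.861 m/s.
Then ω = v/R = 6.861 / 0.18 ≈ 38.1 rad/s.

ω ≈ 38.1 rad/s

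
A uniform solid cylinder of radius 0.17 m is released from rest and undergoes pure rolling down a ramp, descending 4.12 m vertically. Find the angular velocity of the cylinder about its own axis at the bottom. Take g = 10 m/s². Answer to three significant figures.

ω ≈ 43.6 rad/s

Here I = (1/2)MR², so the shape factor k = I/(MR²) = 0.5.
Pure rolling means v = ωR; then KE = ½Mv² + ½I(v/R)² = ½(1+k)Mv² = (3/4)Mv².
Energy conservation Mgh = ½(1+k)Mv² gives v = √(2gh/(1+k)) = √(2 × 10 × 4.12 / 1.5) = 7.412 m/s.
The angular speed follows from ω = v/R = 7.412/0.17 ≈ 43.6 rad/s.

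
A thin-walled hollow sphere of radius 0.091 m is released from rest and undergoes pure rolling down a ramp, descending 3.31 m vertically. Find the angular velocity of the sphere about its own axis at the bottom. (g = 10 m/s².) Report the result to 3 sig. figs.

For this body I = (2/3)MR², i.e. k = I/(MR²) = 2/3.
Pure rolling means v = ωR; then KE = ½Mv² + ½I(v/R)² = ½(1+k)Mv² = (5/6)Mv².
Energy conservation Mgh = ½(1+k)Mv² gives v = √(2gh/(1+k)) = √(2 × 10 × 3.31 / 1.667) = 6.302 m/s.
Then ω = v/R = 6.302 / 0.091 ≈ 69.3 rad/s.

ω ≈ 69.3 rad/s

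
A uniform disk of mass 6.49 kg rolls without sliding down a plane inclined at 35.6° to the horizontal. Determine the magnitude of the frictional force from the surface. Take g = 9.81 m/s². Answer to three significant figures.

For this body I = (1/2)MR², i.e. k = I/(MR²) = 0.5.
Along the incline Mg sinθ − f = Ma, and torque about the center fR = Iα = kMR²(a/R) gives f = kMa.
Combining, a = g sinθ/(1+k) and f = kMa = kMg sinθ/(1+k).
f = 0.5 × 6.49 × 9.81 × sin35.6° / 1.5 ≈ 12.4 N.

f ≈ 12.4 N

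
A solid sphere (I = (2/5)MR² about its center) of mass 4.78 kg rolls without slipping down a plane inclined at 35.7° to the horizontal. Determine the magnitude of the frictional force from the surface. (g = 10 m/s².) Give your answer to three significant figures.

f ≈ 7.97 N

With I = (2/5)MR², the ratio k = I/(MR²) is 0.4.
Newton's second law down the slope: Mg sinθ − f = Ma. The torque equation fR = Iα (with α = a/R) gives f = kMa.
Combining, a = g sinθ/(1+k) and f = kMa = kMg sinθ/(1+k).
f = 0.4 × 4.78 × 10 × sin35.7° / 1.4 ≈ 7.97 N.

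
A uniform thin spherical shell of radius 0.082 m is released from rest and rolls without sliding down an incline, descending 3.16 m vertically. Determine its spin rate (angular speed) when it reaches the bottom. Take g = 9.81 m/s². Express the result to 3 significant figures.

ω ≈ 74.4 rad/s

The moment of inertia is (2/3)MR², giving k ≡ I/(MR²) = 2/3.
The rolling condition ω = v/R makes the rotational term ½I(v/R)² = ½kMv², so KE_total = ½(1+k)Mv² = (5/6)Mv².
Energy conservation Mgh = ½(1+k)Mv² gives v = √(2gh/(1+k)) = √(2 × 9.81 × 3.16 / 1.667) = 6.099 m/s.
The angular speed follows from ω = v/R = 6.099/0.082 ≈ 74.4 rad/s.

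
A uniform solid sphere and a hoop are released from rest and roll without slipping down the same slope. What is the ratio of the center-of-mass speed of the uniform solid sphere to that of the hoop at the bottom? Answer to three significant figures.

v_ratio ≈ 1.20

Each satisfies Mgh = ½(1+k)Mv² with k = I/(MR²), so v ∝ 1/√(1+k).
For the uniform solid sphere k = 0.4; for the hoop k = 1.
v₁/v₂ = √((1+k₂)/(1+k₁)) = √(2/1.4) ≈ 1.20.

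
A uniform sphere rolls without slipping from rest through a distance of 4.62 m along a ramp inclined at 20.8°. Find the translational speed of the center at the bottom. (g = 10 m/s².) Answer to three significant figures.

For this body I = (2/5)MR², i.e. k = I/(MR²) = 0.4.
Pure rolling means v = ωR; then KE = ½Mv² + ½I(v/R)² = ½(1+k)Mv² = (7/10)Mv².
The vertical drop is h = L sinθ = 4.62 × sin20.8° = 1.641 m.
Setting Mgh = (7/10)Mv² gives v = √(2gh/(1+k)) = √(2·10·1.641/1.4) ≈ 4.84 m/s.

v ≈ 4.84 m/s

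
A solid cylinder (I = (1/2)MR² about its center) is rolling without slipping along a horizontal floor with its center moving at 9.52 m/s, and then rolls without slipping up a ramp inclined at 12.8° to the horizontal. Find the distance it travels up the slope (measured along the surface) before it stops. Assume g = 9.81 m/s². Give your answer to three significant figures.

d ≈ 31.3 m

Here I = (1/2)MR², so the shape factor k = I/(MR²) = 0.5.
Since it rolls without slipping, ω = v/R and KE = ½Mv² + ½Iω² = ½(1+k)Mv² = (3/4)Mv².
Setting this equal to Mgh gives the vertical rise h = (1+k)v₀²/(2g) = 1.5×9.52²/(2×9.81) = 6.929 m.
Along the incline, d = h/sinθ = 6.929/sin12.8° ≈ 31.3 m.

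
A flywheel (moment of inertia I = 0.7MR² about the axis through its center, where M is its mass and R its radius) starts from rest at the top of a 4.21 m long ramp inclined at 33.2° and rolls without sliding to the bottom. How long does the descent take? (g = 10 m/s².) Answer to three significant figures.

t ≈ 1.62 s

Here I = 0.7MR², so the shape factor k = I/(MR²) = 0.7.
Translational: Mg sinθ − f = Ma. Rotational about the CM: fR = Iα = kMRa, so f = kMa.
Hence a = g sinθ/(1+k) = 10×sin33.2°/1.7 = 3.221 m/s².
With constant a from rest, t = √(2L/a) = √(2·4.21/3.221) ≈ 1.62 s.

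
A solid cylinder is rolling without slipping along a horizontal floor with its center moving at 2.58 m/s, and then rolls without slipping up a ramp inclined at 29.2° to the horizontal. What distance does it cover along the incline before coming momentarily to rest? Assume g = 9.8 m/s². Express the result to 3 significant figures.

The moment of inertia is (1/2)MR², giving k ≡ I/(MR²) = 0.5.
Rolling without slipping gives ω = v/R, so the total kinetic energy is ½Mv² + ½Iω² = ½(1+k)Mv² = (3/4)Mv².
Setting this equal to Mgh gives the vertical rise h = (1+k)v₀²/(2g) = 1.5×2.58²/(2×9.8) = 0.5094 m.
The distance along the slope is d = h/sinθ = 0.5094/sin29.2° ≈ 1.04 m.

d ≈ 1.04 m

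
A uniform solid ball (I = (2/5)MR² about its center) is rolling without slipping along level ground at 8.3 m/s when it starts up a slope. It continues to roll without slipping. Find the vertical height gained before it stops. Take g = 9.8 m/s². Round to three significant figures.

For this body I = (2/5)MR², i.e. k = I/(MR²) = 0.4.
The rolling condition ω = v/R makes the rotational term ½I(v/R)² = ½kMv², so KE_total = ½(1+k)Mv² = (7/10)Mv².
All of this converts to potential energy at the highest point: (7/10)Mv₀² = Mgh.
Thus h = (1+k)v₀²/(2g) = 1.4 × 8.3² / (2 × 9.8) ≈ 4.92 m.

h ≈ 4.92 m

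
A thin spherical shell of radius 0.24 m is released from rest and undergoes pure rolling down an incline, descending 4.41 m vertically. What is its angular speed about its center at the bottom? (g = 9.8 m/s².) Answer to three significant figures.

ω ≈ 30.0 rad/s

Here I = (2/3)MR², so the shape factor k = I/(MR²) = 2/3.
The rolling condition ω = v/R makes the rotational term ½I(v/R)² = ½kMv², so KE_total = ½(1+k)Mv² = (5/6)Mv².
Energy conservation Mgh = ½(1+k)Mv² gives v = √(2gh/(1+k)) = √(2 × 9.8 × 4.41 / 1.667) = 7.201 m/s.
Then ω = v/R = 7.201 / 0.24 ≈ 30.0 rad/s.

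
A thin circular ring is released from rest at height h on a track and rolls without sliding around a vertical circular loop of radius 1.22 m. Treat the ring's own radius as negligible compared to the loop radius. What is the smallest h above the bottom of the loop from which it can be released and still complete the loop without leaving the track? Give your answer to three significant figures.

h_min ≈ 3.66 m

For this body I = MR², i.e. k = I/(MR²) = 1.
At the top, contact is just lost when gravity alone supplies the centripetal force: Mg = Mv_top²/r, i.e. v_top² = gr.
With ω = v/R, the kinetic energy at speed v is ½(1+k)Mv² = Mv².
Energy conservation from release (height h) to the top (height 2r): Mgh = Mg(2r) + M·gr.
Thus h_min = 2r + (1+k)r/2 = r(2 + 2/2) = 1.22 × 3 ≈ 3.66 m.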